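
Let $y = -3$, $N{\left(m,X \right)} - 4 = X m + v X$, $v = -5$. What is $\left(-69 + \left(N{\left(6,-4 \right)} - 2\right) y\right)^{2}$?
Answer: $3969$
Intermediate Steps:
$N{\left(m,X \right)} = 4 - 5 X + X m$ ($N{\left(m,X \right)} = 4 + \left(X m - 5 X\right) = 4 + \left(- 5 X + X m\right) = 4 - 5 X + X m$)
$\left(-69 + \left(N{\left(6,-4 \right)} - 2\right) y\right)^{2} = \left(-69 + \left(\left(4 - -20 - 24\right) - 2\right) \left(-3\right)\right)^{2} = \left(-69 + \left(\left(4 + 20 - 24\right) - 2\right) \left(-3\right)\right)^{2} = \left(-69 + \left(0 - 2\right) \left(-3\right)\right)^{2} = \left(-69 - -6\right)^{2} = \left(-69 + 6\right)^{2} = \left(-63\right)^{2} = 3969$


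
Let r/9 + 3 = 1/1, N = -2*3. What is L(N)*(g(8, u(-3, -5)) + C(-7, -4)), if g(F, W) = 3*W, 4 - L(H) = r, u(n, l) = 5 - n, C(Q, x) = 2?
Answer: 572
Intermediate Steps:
N = -6
r = -18 (r = -27 + 9/1 = -27 + 9*1 = -27 + 9 = -18)
L(H) = 22 (L(H) = 4 - 1*(-18) = 4 + 18 = 22)
L(N)*(g(8, u(-3, -5)) + C(-7, -4)) = 22*(3*(5 - 1*(-3)) + 2) = 22*(3*(5 + 3) + 2) = 22*(3*8 + 2) = 22*(24 + 2) = 22*26 = 572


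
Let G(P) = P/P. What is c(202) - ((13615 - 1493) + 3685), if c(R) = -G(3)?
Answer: -15808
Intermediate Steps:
G(P) = 1
c(R) = -1 (c(R) = -1*1 = -1)
c(202) - ((13615 - 1493) + 3685) = -1 - ((13615 - 1493) + 3685) = -1 - (12122 + 3685) = -1 - 1*15807 = -1 - 15807 = -15808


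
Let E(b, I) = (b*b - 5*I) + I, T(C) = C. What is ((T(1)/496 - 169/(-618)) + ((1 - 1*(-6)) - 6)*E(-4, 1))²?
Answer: 3539624569321/23489853696 ≈ 150.69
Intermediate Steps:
E(b, I) = b² - 4*I (E(b, I) = (b² - 5*I) + I = b² - 4*I)
((T(1)/496 - 169/(-618)) + ((1 - 1*(-6)) - 6)*E(-4, 1))² = ((1/496 - 169/(-618)) + ((1 - 1*(-6)) - 6)*((-4)² - 4*1))² = ((1*(1/496) - 169*(-1/618)) + ((1 + 6) - 6)*(16 - 4))² = ((1/496 + 169/618) + (7 - 6)*12)² = (42221/153264 + 1*12)² = (42221/153264 + 12)² = (1881389/153264)² = 3539624569321/23489853696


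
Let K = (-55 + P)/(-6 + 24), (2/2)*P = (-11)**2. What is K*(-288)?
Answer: -1056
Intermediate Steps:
P = 121 (P = (-11)**2 = 121)
K = 11/3 (K = (-55 + 121)/(-6 + 24) = 66/18 = 66*(1/18) = 11/3 ≈ 3.6667)
K*(-288) = (11/3)*(-288) = -1056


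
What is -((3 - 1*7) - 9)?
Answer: 13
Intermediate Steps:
-((3 - 1*7) - 9) = -((3 - 7) - 9) = -(-4 - 9) = -1*(-13) = 13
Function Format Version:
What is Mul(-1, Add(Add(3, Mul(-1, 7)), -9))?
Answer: 13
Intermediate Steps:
Mul(-1, Add(Add(3, Mul(-1, 7)), -9)) = Mul(-1, Add(Add(3, -7), -9)) = Mul(-1, Add(-4, -9)) = Mul(-1, -13) = 13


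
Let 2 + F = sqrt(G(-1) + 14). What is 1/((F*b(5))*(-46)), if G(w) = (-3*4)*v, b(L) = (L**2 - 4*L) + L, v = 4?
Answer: 1/8740 + I*sqrt(34)/17480 ≈ 0.00011442 + 0.00033358*I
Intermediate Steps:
b(L) = L**2 - 3*L
G(w) = -48 (G(w) = -3*4*4 = -12*4 = -48)
F = -2 + I*sqrt(34) (F = -2 + sqrt(-48 + 14) = -2 + sqrt(-34) = -2 + I*sqrt(34) ≈ -2.0 + 5.831*I)
1/((F*b(5))*(-46)) = 1/(((-2 + I*sqrt(34))*(5*(-3 + 5)))*(-46)) = 1/(((-2 + I*sqrt(34))*(5*2))*(-46)) = 1/(((-2 + I*sqrt(34))*10)*(-46)) = 1/((-20 + 10*I*sqrt(34))*(-46)) = 1/(920 - 460*I*sqrt(34))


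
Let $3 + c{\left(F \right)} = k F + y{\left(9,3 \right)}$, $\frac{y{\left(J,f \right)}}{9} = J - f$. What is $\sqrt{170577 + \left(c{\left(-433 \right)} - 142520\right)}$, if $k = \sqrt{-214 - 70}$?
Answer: $\sqrt{28108 - 866 i \sqrt{71}} \approx 169.04 - 21.584 i$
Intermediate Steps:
$y{\left(J,f \right)} = - 9 f + 9 J$ ($y{\left(J,f \right)} = 9 \left(J - f\right) = - 9 f + 9 J$)
$k = 2 i \sqrt{71}$ ($k = \sqrt{-284} = 2 i \sqrt{71} \approx 16.852 i$)
$c{\left(F \right)} = 51 + 2 i F \sqrt{71}$ ($c{\left(F \right)} = -3 + \left(2 i \sqrt{71} F + \left(\left(-9\right) 3 + 9 \cdot 9\right)\right) = -3 + \left(2 i F \sqrt{71} + \left(-27 + 81\right)\right) = -3 + \left(2 i F \sqrt{71} + 54\right) = -3 + \left(54 + 2 i F \sqrt{71}\right) = 51 + 2 i F \sqrt{71}$)
$\sqrt{170577 + \left(c{\left(-433 \right)} - 142520\right)} = \sqrt{170577 + \left(\left(51 + 2 i \left(-433\right) \sqrt{71}\right) - 142520\right)} = \sqrt{170577 - \left(142469 + 866 i \sqrt{71}\right)} = \sqrt{28108 - 866 i \sqrt{71}}$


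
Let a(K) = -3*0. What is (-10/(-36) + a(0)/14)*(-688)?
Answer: -1720/9 ≈ -191.11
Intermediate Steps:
a(K) = 0
(-10/(-36) + a(0)/14)*(-688) = (-10/(-36) + 0/14)*(-688) = (-10*(-1/36) + 0*(1/14))*(-688) = (5/18 + 0)*(-688) = (5/18)*(-688) = -1720/9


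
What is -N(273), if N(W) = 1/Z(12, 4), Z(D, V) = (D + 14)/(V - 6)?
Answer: 1/13 ≈ 0.076923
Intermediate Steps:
Z(D, V) = (14 + D)/(-6 + V)
N(W) = -1/13 (N(W) = 1/((14 + 12)/(-6 + 4)) = 1/(26/(-2)) = 1/(-½*26) = 1/(-13) = -1/13)
-N(273) = -1*(-1/13) = 1/13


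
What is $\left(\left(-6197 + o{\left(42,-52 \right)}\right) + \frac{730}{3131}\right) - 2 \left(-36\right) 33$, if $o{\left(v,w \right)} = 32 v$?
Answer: $- \frac{7754757}{3131} \approx -2476.8$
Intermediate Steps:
$\left(\left(-6197 + o{\left(42,-52 \right)}\right) + \frac{730}{3131}\right) - 2 \left(-36\right) 33 = \left(\left(-6197 + 32 \cdot 42\right) + \frac{730}{3131}\right) - 2 \left(-36\right) 33 = \left(\left(-6197 + 1344\right) + 730 \cdot \frac{1}{3131}\right) - \left(-72\right) 33 = \left(-4853 + \frac{730}{3131}\right) - -2376 = - \frac{15194013}{3131} + 2376 = - \frac{7754757}{3131}$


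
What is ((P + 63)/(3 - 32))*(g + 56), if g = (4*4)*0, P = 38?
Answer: -5656/29 ≈ -195.03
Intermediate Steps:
g = 0 (g = 16*0 = 0)
((P + 63)/(3 - 32))*(g + 56) = ((38 + 63)/(3 - 32))*(0 + 56) = (101/(-29))*56 = (101*(-1/29))*56 = -101/29*56 = -5656/29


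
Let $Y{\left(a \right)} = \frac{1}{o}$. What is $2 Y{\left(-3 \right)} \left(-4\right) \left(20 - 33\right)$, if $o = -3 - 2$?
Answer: $- \frac{104}{5} \approx -20.8$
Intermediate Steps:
$o = -5$ ($o = -3 - 2 = -5$)
$Y{\left(a \right)} = - \frac{1}{5}$ ($Y{\left(a \right)} = \frac{1}{-5} = - \frac{1}{5}$)
$2 Y{\left(-3 \right)} \left(-4\right) \left(20 - 33\right) = 2 \left(- \frac{1}{5}\right) \left(-4\right) \left(20 - 33\right) = \left(- \frac{2}{5}\right) \left(-4\right) \left(-13\right) = \frac{8}{5} \left(-13\right) = - \frac{104}{5}$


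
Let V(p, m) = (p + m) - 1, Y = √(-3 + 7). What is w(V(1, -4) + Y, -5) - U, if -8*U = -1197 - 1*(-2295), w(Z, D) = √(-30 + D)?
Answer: 549/4 + I*√35 ≈ 137.25 + 5.9161*I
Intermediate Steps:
Y = 2 (Y = √4 = 2)
V(p, m) = -1 + m + p (V(p, m) = (m + p) - 1 = -1 + m + p)
U = -549/4 (U = -(-1197 - 1*(-2295))/8 = -(-1197 + 2295)/8 = -⅛*1098 = -549/4 ≈ -137.25)
w(V(1, -4) + Y, -5) - U = √(-30 - 5) - 1*(-549/4) = √(-35) + 549/4 = I*√35 + 549/4 = 549/4 + I*√35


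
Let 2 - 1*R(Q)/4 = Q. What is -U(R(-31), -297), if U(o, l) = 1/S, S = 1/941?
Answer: -941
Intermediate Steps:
S = 1/941 ≈ 0.0010627
R(Q) = 8 - 4*Q
U(o, l) = 941 (U(o, l) = 1/(1/941) = 941)
-U(R(-31), -297) = -1*941 = -941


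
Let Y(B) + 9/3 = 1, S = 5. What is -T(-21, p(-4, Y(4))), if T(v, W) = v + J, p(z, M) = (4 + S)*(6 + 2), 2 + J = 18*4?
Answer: -49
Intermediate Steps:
Y(B) = -2 (Y(B) = -3 + 1 = -2)
J = 70 (J = -2 + 18*4 = -2 + 72 = 70)
p(z, M) = 72 (p(z, M) = (4 + 5)*(6 + 2) = 9*8 = 72)
T(v, W) = 70 + v (T(v, W) = v + 70 = 70 + v)
-T(-21, p(-4, Y(4))) = -(70 - 21) = -1*49 = -49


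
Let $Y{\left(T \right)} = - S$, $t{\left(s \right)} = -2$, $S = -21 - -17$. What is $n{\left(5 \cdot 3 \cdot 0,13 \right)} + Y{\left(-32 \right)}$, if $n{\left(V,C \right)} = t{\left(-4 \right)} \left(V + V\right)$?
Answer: $4$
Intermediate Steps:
$S = -4$ ($S = -21 + 17 = -4$)
$Y{\left(T \right)} = 4$ ($Y{\left(T \right)} = \left(-1\right) \left(-4\right) = 4$)
$n{\left(V,C \right)} = - 4 V$ ($n{\left(V,C \right)} = - 2 \left(V + V\right) = - 2 \cdot 2 V = - 4 V$)
$n{\left(5 \cdot 3 \cdot 0,13 \right)} + Y{\left(-32 \right)} = - 4 \cdot 5 \cdot 3 \cdot 0 + 4 = - 4 \cdot 15 \cdot 0 + 4 = \left(-4\right) 0 + 4 = 0 + 4 = 4$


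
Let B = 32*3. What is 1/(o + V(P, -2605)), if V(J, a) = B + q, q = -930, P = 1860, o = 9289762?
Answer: 1/9288928 ≈ 1.0766e-7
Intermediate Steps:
B = 96
V(J, a) = -834 (V(J, a) = 96 - 930 = -834)
1/(o + V(P, -2605)) = 1/(9289762 - 834) = 1/9288928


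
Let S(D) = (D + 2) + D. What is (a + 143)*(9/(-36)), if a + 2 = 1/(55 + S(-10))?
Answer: -2609/74 ≈ -35.257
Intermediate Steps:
S(D) = 2 + 2*D (S(D) = (2 + D) + D = 2 + 2*D)
a = -73/37 (a = -2 + 1/(55 + (2 + 2*(-10))) = -2 + 1/(55 + (2 - 20)) = -2 + 1/(55 - 18) = -2 + 1/37 = -73/37 ≈ -1.9730)
(a + 143)*(9/(-36)) = (-73/37 + 143)*(9/(-36)) = 5218*(9*(-1/36))/37 = (5218/37)*(-¼) = -2609/74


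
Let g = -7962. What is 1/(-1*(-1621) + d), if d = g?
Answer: -1/6341 ≈ -0.00015770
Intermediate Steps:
d = -7962
1/(-1*(-1621) + d) = 1/(-1*(-1621) - 7962) = 1/(1621 - 7962) = 1/(-6341) = -1/6341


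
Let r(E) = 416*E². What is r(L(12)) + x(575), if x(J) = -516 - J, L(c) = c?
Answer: 58813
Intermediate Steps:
r(L(12)) + x(575) = 416*12² + (-516 - 1*575) = 416*144 + (-516 - 575) = 59904 - 1091 = 58813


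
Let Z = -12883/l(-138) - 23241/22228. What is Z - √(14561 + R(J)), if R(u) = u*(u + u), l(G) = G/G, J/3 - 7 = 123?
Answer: -286386565/22228 - √318761 ≈ -13449.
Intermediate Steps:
J = 390 (J = 21 + 3*123 = 21 + 369 = 390)
l(G) = 1
R(u) = 2*u² (R(u) = u*(2*u) = 2*u²)
Z = -286386565/22228 (Z = -12883/1 - 23241/22228 = -12883*1 - 23241*1/22228 = -12883 - 23241/22228 = -286386565/22228 ≈ -12884.)
Z - √(14561 + R(J)) = -286386565/22228 - √(14561 + 2*390²) = -286386565/22228 - √(14561 + 2*152100) = -286386565/22228 - √(14561 + 304200) = -286386565/22228 - √318761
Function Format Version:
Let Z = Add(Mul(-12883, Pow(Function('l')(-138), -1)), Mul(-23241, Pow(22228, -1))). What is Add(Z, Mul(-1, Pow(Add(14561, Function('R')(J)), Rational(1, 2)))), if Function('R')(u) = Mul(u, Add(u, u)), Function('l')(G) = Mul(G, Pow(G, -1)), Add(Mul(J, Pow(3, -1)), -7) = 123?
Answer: Add(Rational(-286386565, 22228), Mul(-1, Pow(318761, Rational(1, 2)))) ≈ -13449.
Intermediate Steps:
J = 390 (J = Add(21, Mul(3, 123)) = Add(21, 369) = 390)
Function('l')(G) = 1
Function('R')(u) = Mul(2, Pow(u, 2)) (Function('R')(u) = Mul(u, Mul(2, u)) = Mul(2, Pow(u, 2)))
Z = Rational(-286386565, 22228) (Z = Add(Mul(-12883, Pow(1, -1)), Mul(-23241, Pow(22228, -1))) = Add(Mul(-12883, 1), Mul(-23241, Rational(1, 22228))) = Add(-12883, Rational(-23241, 22228)) = Rational(-286386565, 22228) ≈ -12884.)
Add(Z, Mul(-1, Pow(Add(14561, Function('R')(J)), Rational(1, 2)))) = Add(Rational(-286386565, 22228), Mul(-1, Pow(Add(14561, Mul(2, Pow(390, 2))), Rational(1, 2)))) = Add(Rational(-286386565, 22228), Mul(-1, Pow(Add(14561, Mul(2, 152100)), Rational(1, 2)))) = Add(Rational(-286386565, 22228), Mul(-1, Pow(Add(14561, 304200), Rational(1, 2)))) = Add(Rational(-286386565, 22228), Mul(-1, Pow(318761, Rational(1, 2))))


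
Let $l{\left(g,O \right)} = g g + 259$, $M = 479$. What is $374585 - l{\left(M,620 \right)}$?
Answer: $144885$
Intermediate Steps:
$l{\left(g,O \right)} = 259 + g^{2}$ ($l{\left(g,O \right)} = g^{2} + 259 = 259 + g^{2}$)
$374585 - l{\left(M,620 \right)} = 374585 - \left(259 + 479^{2}\right) = 374585 - \left(259 + 229441\right) = 374585 - 229700 = 144885$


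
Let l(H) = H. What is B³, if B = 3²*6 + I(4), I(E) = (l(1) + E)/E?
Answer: 10793861/64 ≈ 1.6865e+5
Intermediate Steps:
I(E) = (1 + E)/E
B = 221/4 (B = 3²*6 + (1 + 4)/4 = 9*6 + (¼)*5 = 54 + 5/4 = 221/4 ≈ 55.250)
B³ = (221/4)³ = 10793861/64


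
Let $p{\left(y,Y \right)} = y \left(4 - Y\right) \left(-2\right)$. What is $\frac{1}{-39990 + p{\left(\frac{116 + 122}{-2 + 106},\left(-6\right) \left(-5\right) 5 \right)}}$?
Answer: $- \frac{13}{511183} \approx -2.5431 \cdot 10^{-5}$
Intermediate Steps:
$p{\left(y,Y \right)} = - 2 y \left(4 - Y\right)$
$\frac{1}{-39990 + p{\left(\frac{116 + 122}{-2 + 106},\left(-6\right) \left(-5\right) 5 \right)}} = \frac{1}{-39990 + 2 \frac{116 + 122}{-2 + 106} \left(-4 + \left(-6\right) \left(-5\right) 5\right)} = \frac{1}{-39990 + 2 \cdot \frac{238}{104} \left(-4 + 30 \cdot 5\right)} = \frac{1}{-39990 + 2 \cdot 238 \cdot \frac{1}{104} \left(-4 + 150\right)} = \frac{1}{-39990 + 2 \cdot \frac{119}{52} \cdot 146} = \frac{1}{-39990 + \frac{8687}{13}} = \frac{1}{- \frac{511183}{13}} = - \frac{13}{511183}$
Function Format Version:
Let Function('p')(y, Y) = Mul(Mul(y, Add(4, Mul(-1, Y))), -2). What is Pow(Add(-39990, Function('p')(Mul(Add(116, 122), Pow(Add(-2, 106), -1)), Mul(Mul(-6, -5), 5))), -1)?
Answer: Rational(-13, 511183) ≈ -2.5431e-5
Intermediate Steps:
Function('p')(y, Y) = Mul(-2, y, Add(4, Mul(-1, Y)))
Pow(Add(-39990, Function('p')(Mul(Add(116, 122), Pow(Add(-2, 106), -1)), Mul(Mul(-6, -5), 5))), -1) = Pow(Add(-39990, Mul(2, Mul(Add(116, 122), Pow(Add(-2, 106), -1)), Add(-4, Mul(Mul(-6, -5), 5)))), -1) = Pow(Add(-39990, Mul(2, Mul(238, Pow(104, -1)), Add(-4, Mul(30, 5)))), -1) = Pow(Add(-39990, Mul(2, Mul(238, Rational(1, 104)), Add(-4, 150))), -1) = Pow(Add(-39990, Mul(2, Rational(119, 52), 146)), -1) = Pow(Add(-39990, Rational(8687, 13)), -1) = Pow(Rational(-511183, 13), -1) = Rational(-13, 511183)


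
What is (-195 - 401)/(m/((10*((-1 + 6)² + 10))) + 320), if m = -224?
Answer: -3725/1996 ≈ -1.8662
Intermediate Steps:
(-195 - 401)/(m/((10*((-1 + 6)² + 10))) + 320) = (-195 - 401)/(-224*1/(10*((-1 + 6)² + 10)) + 320) = -596/(-224*1/(10*(5² + 10)) + 320) = -596/(-224*1/(10*(25 + 10)) + 320) = -596/(-224/(10*35) + 320) = -596/(-224/350 + 320) = -596/(-224*1/350 + 320) = -596/(-16/25 + 320) = -596/7984/25 = -596*25/7984 = -3725/1996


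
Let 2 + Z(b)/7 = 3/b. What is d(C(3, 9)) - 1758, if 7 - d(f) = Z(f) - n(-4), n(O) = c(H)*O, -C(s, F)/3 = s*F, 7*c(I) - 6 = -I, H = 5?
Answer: -328352/189 ≈ -1737.3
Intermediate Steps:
c(I) = 6/7 - I/7 (c(I) = 6/7 + (-I)/7 = 6/7 - I/7)
C(s, F) = -3*F*s (C(s, F) = -3*s*F = -3*F*s)
Z(b) = -14 + 21/b (Z(b) = -14 + 7*(3/b) = -14 + 21/b)
n(O) = O/7 (n(O) = (6/7 - ⅐*5)*O = (6/7 - 5/7)*O = O/7)
d(f) = 143/7 - 21/f (d(f) = 7 - ((-14 + 21/f) - (-4)/7) = 7 - ((-14 + 21/f) - 1*(-4/7)) = 7 - ((-14 + 21/f) + 4/7) = 7 - (-94/7 + 21/f) = 7 + (94/7 - 21/f) = 143/7 - 21/f)
d(C(3, 9)) - 1758 = (143/7 - 21/((-3*9*3))) - 1758 = (143/7 - 21/(-81)) - 1758 = (143/7 - 21*(-1/81)) - 1758 = (143/7 + 7/27) - 1758 = 3910/189 - 1758 = -328352/189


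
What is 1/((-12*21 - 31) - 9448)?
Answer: -1/9731 ≈ -0.00010276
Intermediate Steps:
1/((-12*21 - 31) - 9448) = 1/((-252 - 31) - 9448) = 1/(-283 - 9448) = 1/(-9731) = -1/9731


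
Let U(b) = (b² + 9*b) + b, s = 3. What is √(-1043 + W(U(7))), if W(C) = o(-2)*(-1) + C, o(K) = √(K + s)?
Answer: 5*I*√37 ≈ 30.414*I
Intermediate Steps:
o(K) = √(3 + K) (o(K) = √(K + 3) = √(3 + K))
U(b) = b² + 10*b
W(C) = -1 + C (W(C) = √(3 - 2)*(-1) + C = √1*(-1) + C = 1*(-1) + C = -1 + C)
√(-1043 + W(U(7))) = √(-1043 + (-1 + 7*(10 + 7))) = √(-1043 + (-1 + 7*17)) = √(-1043 + (-1 + 119)) = √(-1043 + 118) = √(-925) = 5*I*√37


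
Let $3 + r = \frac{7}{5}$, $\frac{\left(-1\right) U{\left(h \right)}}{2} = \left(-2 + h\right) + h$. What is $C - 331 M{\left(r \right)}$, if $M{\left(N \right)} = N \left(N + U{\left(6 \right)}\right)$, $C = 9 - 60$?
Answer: $- \frac{287259}{25} \approx -11490.0$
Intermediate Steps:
$U{\left(h \right)} = 4 - 4 h$ ($U{\left(h \right)} = - 2 \left(\left(-2 + h\right) + h\right) = - 2 \left(-2 + 2 h\right) = 4 - 4 h$)
$r = - \frac{8}{5}$ ($r = -3 + \frac{7}{5} = - \frac{8}{5} \approx -1.6$)
$C = -51$ ($C = 9 - 60 = -51$)
$M{\left(N \right)} = N \left(-20 + N\right)$ ($M{\left(N \right)} = N \left(N + \left(4 - 24\right)\right) = N \left(N - 20\right) = N \left(-20 + N\right)$)
$C - 331 M{\left(r \right)} = -51 - 331 \left(- \frac{8 \left(-20 - \frac{8}{5}\right)}{5}\right) = -51 - 331 \left(\left(- \frac{8}{5}\right) \left(- \frac{108}{5}\right)\right) = -51 - \frac{285984}{25} = - \frac{287259}{25}$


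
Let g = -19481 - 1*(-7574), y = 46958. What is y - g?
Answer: 58865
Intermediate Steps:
g = -11907 (g = -19481 + 7574 = -11907)
y - g = 46958 - 1*(-11907) = 46958 + 11907 = 58865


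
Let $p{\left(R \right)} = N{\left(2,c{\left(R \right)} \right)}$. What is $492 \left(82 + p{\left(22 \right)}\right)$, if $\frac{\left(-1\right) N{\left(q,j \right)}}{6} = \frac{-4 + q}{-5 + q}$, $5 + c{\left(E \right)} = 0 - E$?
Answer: $38376$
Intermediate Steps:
$c{\left(E \right)} = -5 - E$ ($c{\left(E \right)} = -5 + \left(0 - E\right) = -5 - E$)
$N{\left(q,j \right)} = - \frac{6 \left(-4 + q\right)}{-5 + q}$ ($N{\left(q,j \right)} = - 6 \frac{-4 + q}{-5 + q} = - \frac{6 \left(-4 + q\right)}{-5 + q}$)
$p{\left(R \right)} = -4$ ($p{\left(R \right)} = \frac{6 \left(4 - 2\right)}{-5 + 2} = \frac{6 \left(4 - 2\right)}{-3} = 6 \left(- \frac{1}{3}\right) 2 = -4$)
$492 \left(82 + p{\left(22 \right)}\right) = 492 \left(82 - 4\right) = 492 \cdot 78 = 38376$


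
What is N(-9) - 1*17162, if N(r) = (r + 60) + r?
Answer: -17120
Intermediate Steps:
N(r) = 60 + 2*r (N(r) = (60 + r) + r = 60 + 2*r)
N(-9) - 1*17162 = (60 + 2*(-9)) - 1*17162 = (60 - 18) - 17162 = 42 - 17162 = -17120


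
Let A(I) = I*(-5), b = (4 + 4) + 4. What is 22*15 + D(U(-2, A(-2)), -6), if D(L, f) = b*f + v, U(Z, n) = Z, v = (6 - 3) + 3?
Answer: 264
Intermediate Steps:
b = 12 (b = 8 + 4 = 12)
v = 6 (v = 3 + 3 = 6)
A(I) = -5*I
D(L, f) = 6 + 12*f (D(L, f) = 12*f + 6 = 6 + 12*f)
22*15 + D(U(-2, A(-2)), -6) = 22*15 + (6 + 12*(-6)) = 330 + (6 - 72) = 330 - 66 = 264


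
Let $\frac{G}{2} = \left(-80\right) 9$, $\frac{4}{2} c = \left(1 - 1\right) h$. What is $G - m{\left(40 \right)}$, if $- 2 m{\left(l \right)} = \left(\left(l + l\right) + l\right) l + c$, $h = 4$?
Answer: $960$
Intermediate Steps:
$c = 0$ ($c = \frac{\left(1 - 1\right) 4}{2} = \frac{0 \cdot 4}{2} = \frac{1}{2} \cdot 0 = 0$)
$m{\left(l \right)} = - \frac{3 l^{2}}{2}$ ($m{\left(l \right)} = - \frac{\left(\left(l + l\right) + l\right) l + 0}{2} = - \frac{\left(2 l + l\right) l + 0}{2} = - \frac{3 l l + 0}{2} = - \frac{3 l^{2} + 0}{2} = - \frac{3 l^{2}}{2}$)
$G = -1440$ ($G = 2 \left(\left(-80\right) 9\right) = 2 \left(-720\right) = -1440$)
$G - m{\left(40 \right)} = -1440 - - \frac{3 \cdot 40^{2}}{2} = -1440 - \left(- \frac{3}{2}\right) 1600 = -1440 - -2400 = -1440 + 2400 = 960$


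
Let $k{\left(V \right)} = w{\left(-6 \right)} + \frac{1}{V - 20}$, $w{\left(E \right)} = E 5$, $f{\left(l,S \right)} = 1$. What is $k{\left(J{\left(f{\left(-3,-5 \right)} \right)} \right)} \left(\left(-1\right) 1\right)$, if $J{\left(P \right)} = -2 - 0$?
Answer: $\frac{661}{22} \approx 30.045$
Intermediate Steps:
$w{\left(E \right)} = 5 E$
$J{\left(P \right)} = -2$ ($J{\left(P \right)} = -2 + 0 = -2$)
$k{\left(V \right)} = -30 + \frac{1}{-20 + V}$ ($k{\left(V \right)} = 5 \left(-6\right) + \frac{1}{V - 20} = -30 + \frac{1}{-20 + V}$)
$k{\left(J{\left(f{\left(-3,-5 \right)} \right)} \right)} \left(\left(-1\right) 1\right) = \frac{601 - -60}{-20 - 2} \left(\left(-1\right) 1\right) = \frac{601 + 60}{-22} \left(-1\right) = \left(- \frac{1}{22}\right) 661 \left(-1\right) = \left(- \frac{661}{22}\right) \left(-1\right) = \frac{661}{22}$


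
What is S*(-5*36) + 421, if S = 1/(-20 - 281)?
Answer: 126901/301 ≈ 421.60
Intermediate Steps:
S = -1/301 (S = 1/(-301) = -1/301 ≈ -0.0033223)
S*(-5*36) + 421 = -(-5)*36/301 + 421 = -1/301*(-180) + 421 = 180/301 + 421 = 126901/301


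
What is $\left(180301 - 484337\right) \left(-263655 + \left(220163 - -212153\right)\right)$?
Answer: $-51279015796$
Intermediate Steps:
$\left(180301 - 484337\right) \left(-263655 + \left(220163 - -212153\right)\right) = - 304036 \left(-263655 + \left(220163 + 212153\right)\right) = - 304036 \left(-263655 + 432316\right) = \left(-304036\right) 168661 = -51279015796$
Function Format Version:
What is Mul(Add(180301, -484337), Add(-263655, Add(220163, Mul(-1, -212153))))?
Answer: -51279015796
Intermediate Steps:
Mul(Add(180301, -484337), Add(-263655, Add(220163, Mul(-1, -212153)))) = Mul(-304036, Add(-263655, Add(220163, 212153))) = Mul(-304036, Add(-263655, 432316)) = Mul(-304036, 168661) = -51279015796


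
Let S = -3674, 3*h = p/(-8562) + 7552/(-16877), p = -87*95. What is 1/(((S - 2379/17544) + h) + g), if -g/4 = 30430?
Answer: -422520555576/52981526907959737 ≈ -7.9749e-6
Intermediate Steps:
p = -8265
g = -121720 (g = -4*30430 = -121720)
h = 24942727/144500874 (h = (-8265/(-8562) + 7552/(-16877))/3 = (-8265*(-1/8562) + 7552*(-1/16877))/3 = (2755/2854 - 7552/16877)/3 = (⅓)*(24942727/48166958) = 24942727/144500874 ≈ 0.17261)
1/(((S - 2379/17544) + h) + g) = 1/(((-3674 - 2379/17544) + 24942727/144500874) - 121720) = 1/(((-3674 - 2379*1/17544) + 24942727/144500874) - 121720) = 1/(((-3674 - 793/5848) + 24942727/144500874) - 121720) = 1/((-21486345/5848 + 24942727/144500874) - 121720) = 1/(-1552324883249017/422520555576 - 121720) = 1/(-52981526907959737/422520555576) = -422520555576/52981526907959737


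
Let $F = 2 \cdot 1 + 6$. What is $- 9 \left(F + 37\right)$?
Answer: $-405$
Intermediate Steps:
$F = 8$ ($F = 2 + 6 = 8$)
$- 9 \left(F + 37\right) = - 9 \left(8 + 37\right) = \left(-9\right) 45 = -405$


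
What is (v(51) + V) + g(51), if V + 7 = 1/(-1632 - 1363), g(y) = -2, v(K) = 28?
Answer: 56904/2995 ≈ 19.000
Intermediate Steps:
V = -20966/2995 (V = -7 + 1/(-1632 - 1363) = -7 + 1/(-2995) = -7 - 1/2995 = -20966/2995 ≈ -7.0003)
(v(51) + V) + g(51) = (28 - 20966/2995) - 2 = 62894/2995 - 2 = 56904/2995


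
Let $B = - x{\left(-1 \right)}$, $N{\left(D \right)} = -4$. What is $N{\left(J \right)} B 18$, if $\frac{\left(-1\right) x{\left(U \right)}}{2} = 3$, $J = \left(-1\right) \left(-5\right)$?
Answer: $-432$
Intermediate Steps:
$J = 5$
$x{\left(U \right)} = -6$ ($x{\left(U \right)} = \left(-2\right) 3 = -6$)
$B = 6$ ($B = \left(-1\right) \left(-6\right) = 6$)
$N{\left(J \right)} B 18 = \left(-4\right) 6 \cdot 18 = \left(-24\right) 18 = -432$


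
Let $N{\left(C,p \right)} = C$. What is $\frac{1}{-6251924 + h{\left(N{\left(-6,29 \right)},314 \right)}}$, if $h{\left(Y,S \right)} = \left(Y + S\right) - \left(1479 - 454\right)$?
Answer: $- \frac{1}{6252641} \approx -1.5993 \cdot 10^{-7}$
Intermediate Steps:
$h{\left(Y,S \right)} = -1025 + S + Y$ ($h{\left(Y,S \right)} = \left(S + Y\right) - 1025 = -1025 + S + Y$)
$\frac{1}{-6251924 + h{\left(N{\left(-6,29 \right)},314 \right)}} = \frac{1}{-6251924 - 717} = \frac{1}{-6252641} = - \frac{1}{6252641}$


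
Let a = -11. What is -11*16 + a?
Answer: -187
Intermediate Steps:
-11*16 + a = -11*16 - 11 = -176 - 11 = -187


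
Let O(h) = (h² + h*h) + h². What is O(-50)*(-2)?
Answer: -15000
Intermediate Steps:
O(h) = 3*h² (O(h) = (h² + h²) + h² = 2*h² + h² = 3*h²)
O(-50)*(-2) = (3*(-50)²)*(-2) = (3*2500)*(-2) = 7500*(-2) = -15000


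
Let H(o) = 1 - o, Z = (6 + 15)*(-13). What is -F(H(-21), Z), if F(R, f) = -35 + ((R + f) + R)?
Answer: 264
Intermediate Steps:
Z = -273 (Z = 21*(-13) = -273)
F(R, f) = -35 + f + 2*R (F(R, f) = -35 + (f + 2*R) = -35 + f + 2*R)
-F(H(-21), Z) = -(-35 - 273 + 2*(1 - 1*(-21))) = -(-35 - 273 + 2*(1 + 21)) = -(-35 - 273 + 2*22) = -(-35 - 273 + 44) = -1*(-264) = 264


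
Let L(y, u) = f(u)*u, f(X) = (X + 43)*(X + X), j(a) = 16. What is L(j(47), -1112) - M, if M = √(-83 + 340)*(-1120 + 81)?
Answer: -2643731072 + 1039*√257 ≈ -2.6437e+9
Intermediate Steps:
f(X) = 2*X*(43 + X) (f(X) = (43 + X)*(2*X) = 2*X*(43 + X))
L(y, u) = 2*u²*(43 + u) (L(y, u) = (2*u*(43 + u))*u = 2*u²*(43 + u))
M = -1039*√257 (M = √257*(-1039) = -1039*√257 ≈ -16656.)
L(j(47), -1112) - M = 2*(-1112)²*(43 - 1112) - (-1039)*√257 = 2*1236544*(-1069) + 1039*√257 = -2643731072 + 1039*√257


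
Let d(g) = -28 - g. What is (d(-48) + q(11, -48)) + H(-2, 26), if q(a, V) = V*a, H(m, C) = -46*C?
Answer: -1704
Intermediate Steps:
(d(-48) + q(11, -48)) + H(-2, 26) = ((-28 - 1*(-48)) - 48*11) - 46*26 = ((-28 + 48) - 528) - 1196 = (20 - 528) - 1196 = -508 - 1196 = -1704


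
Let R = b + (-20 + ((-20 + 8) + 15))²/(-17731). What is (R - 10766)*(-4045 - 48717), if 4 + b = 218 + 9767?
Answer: 43200048264/1043 ≈ 4.1419e+7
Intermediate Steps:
b = 9981 (b = -4 + (218 + 9767) = -4 + 9985 = 9981)
R = 10410166/1043 (R = 9981 + (-20 + ((-20 + 8) + 15))²/(-17731) = 9981 + (-20 + (-12 + 15))²*(-1/17731) = 9981 + (-20 + 3)²*(-1/17731) = 9981 + (-17)²*(-1/17731) = 9981 + 289*(-1/17731) = 9981 - 17/1043 = 10410166/1043 ≈ 9981.0)
(R - 10766)*(-4045 - 48717) = (10410166/1043 - 10766)*(-4045 - 48717) = -818772/1043*(-52762) = 43200048264/1043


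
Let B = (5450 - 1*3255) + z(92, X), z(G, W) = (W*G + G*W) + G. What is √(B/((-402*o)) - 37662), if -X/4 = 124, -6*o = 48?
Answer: 31*I*√2816881/268 ≈ 194.14*I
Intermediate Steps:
o = -8 (o = -⅙*48 = -8)
X = -496 (X = -4*124 = -496)
z(G, W) = G + 2*G*W (z(G, W) = (G*W + G*W) + G = 2*G*W + G = G + 2*G*W)
B = -88977 (B = (5450 - 1*3255) + 92*(1 + 2*(-496)) = (5450 - 3255) + 92*(1 - 992) = 2195 + 92*(-991) = 2195 - 91172 = -88977)
√(B/((-402*o)) - 37662) = √(-88977/((-402*(-8))) - 37662) = √(-88977/3216 - 37662) = √(-88977*1/3216 - 37662) = √(-29659/1072 - 37662) = √(-40403323/1072) = 31*I*√2816881/268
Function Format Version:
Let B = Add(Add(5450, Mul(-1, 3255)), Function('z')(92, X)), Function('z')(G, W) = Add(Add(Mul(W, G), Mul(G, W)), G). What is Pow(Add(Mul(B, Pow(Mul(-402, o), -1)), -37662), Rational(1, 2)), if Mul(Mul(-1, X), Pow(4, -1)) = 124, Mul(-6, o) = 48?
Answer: Mul(Rational(31, 268), I, Pow(2816881, Rational(1, 2))) ≈ Mul(194.14, I)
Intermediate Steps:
o = -8 (o = Mul(Rational(-1, 6), 48) = -8)
X = -496 (X = Mul(-4, 124) = -496)
Function('z')(G, W) = Add(G, Mul(2, G, W)) (Function('z')(G, W) = Add(Add(Mul(G, W), Mul(G, W)), G) = Add(Mul(2, G, W), G) = Add(G, Mul(2, G, W)))
B = -88977 (B = Add(Add(5450, Mul(-1, 3255)), Mul(92, Add(1, Mul(2, -496)))) = Add(Add(5450, -3255), Mul(92, Add(1, -992))) = Add(2195, Mul(92, -991)) = Add(2195, -91172) = -88977)
Pow(Add(Mul(B, Pow(Mul(-402, o), -1)), -37662), Rational(1, 2)) = Pow(Add(Mul(-88977, Pow(Mul(-402, -8), -1)), -37662), Rational(1, 2)) = Pow(Add(Mul(-88977, Pow(3216, -1)), -37662), Rational(1, 2)) = Pow(Add(Mul(-88977, Rational(1, 3216)), -37662), Rational(1, 2)) = Pow(Add(Rational(-29659, 1072), -37662), Rational(1, 2)) = Pow(Rational(-40403323, 1072), Rational(1, 2)) = Mul(Rational(31, 268), I, Pow(2816881, Rational(1, 2)))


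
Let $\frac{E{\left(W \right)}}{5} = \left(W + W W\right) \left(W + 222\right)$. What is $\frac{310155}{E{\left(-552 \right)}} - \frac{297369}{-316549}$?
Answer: $\frac{14906216021}{15878097840} \approx 0.93879$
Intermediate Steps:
$E{\left(W \right)} = 5 \left(222 + W\right) \left(W + W^{2}\right)$ ($E{\left(W \right)} = 5 \left(W + W W\right) \left(W + 222\right) = 5 \left(W + W^{2}\right) \left(222 + W\right) = 5 \left(222 + W\right) \left(W + W^{2}\right)$)
$\frac{310155}{E{\left(-552 \right)}} - \frac{297369}{-316549} = \frac{310155}{5 \left(-552\right) \left(222 + \left(-552\right)^{2} + 223 \left(-552\right)\right)} - \frac{297369}{-316549} = \frac{310155}{5 \left(-552\right) \left(222 + 304704 - 123096\right)} - - \frac{297369}{316549} = \frac{310155}{5 \left(-552\right) 181830} + \frac{297369}{316549} = \frac{310155}{-501850800} + \frac{297369}{316549} = 310155 \left(- \frac{1}{501850800}\right) + \frac{297369}{316549} = - \frac{31}{50160} + \frac{297369}{316549} = \frac{14906216021}{15878097840}$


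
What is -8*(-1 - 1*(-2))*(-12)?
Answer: 96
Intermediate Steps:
-8*(-1 - 1*(-2))*(-12) = -8*(-1 + 2)*(-12) = -8*1*(-12) = -8*(-12) = 96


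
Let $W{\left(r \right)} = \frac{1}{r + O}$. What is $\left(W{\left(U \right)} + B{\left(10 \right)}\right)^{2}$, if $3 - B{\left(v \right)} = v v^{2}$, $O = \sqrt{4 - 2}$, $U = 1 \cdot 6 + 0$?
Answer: $\frac{574333833}{578} + \frac{16946 \sqrt{2}}{289} \approx 9.9374 \cdot 10^{5}$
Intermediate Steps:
$U = 6$ ($U = 6 + 0 = 6$)
$O = \sqrt{2} \approx 1.4142$
$W{\left(r \right)} = \frac{1}{r + \sqrt{2}}$
$B{\left(v \right)} = 3 - v^{3}$ ($B{\left(v \right)} = 3 - v v^{2} = 3 - v^{3}$)
$\left(W{\left(U \right)} + B{\left(10 \right)}\right)^{2} = \left(\frac{1}{6 + \sqrt{2}} + \left(3 - 10^{3}\right)\right)^{2} = \left(\frac{1}{6 + \sqrt{2}} + \left(3 - 1000\right)\right)^{2} = \left(\frac{1}{6 + \sqrt{2}} - 997\right)^{2} = \left(-997 + \frac{1}{6 + \sqrt{2}}\right)^{2}$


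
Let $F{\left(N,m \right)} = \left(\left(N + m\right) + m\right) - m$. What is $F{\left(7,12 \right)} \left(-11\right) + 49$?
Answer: $-160$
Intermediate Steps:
$F{\left(N,m \right)} = N + m$ ($F{\left(N,m \right)} = \left(N + 2 m\right) - m = N + m$)
$F{\left(7,12 \right)} \left(-11\right) + 49 = \left(7 + 12\right) \left(-11\right) + 49 = 19 \left(-11\right) + 49 = -209 + 49 = -160$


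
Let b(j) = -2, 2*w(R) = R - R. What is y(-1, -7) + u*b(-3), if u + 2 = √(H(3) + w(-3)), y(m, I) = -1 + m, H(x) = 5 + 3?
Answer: 2 - 4*√2 ≈ -3.6569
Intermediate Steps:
w(R) = 0 (w(R) = (R - R)/2 = (½)*0 = 0)
H(x) = 8
u = -2 + 2*√2 (u = -2 + √(8 + 0) = -2 + √8 = -2 + 2*√2 ≈ 0.82843)
y(-1, -7) + u*b(-3) = (-1 - 1) + (-2 + 2*√2)*(-2) = -2 + (4 - 4*√2) = 2 - 4*√2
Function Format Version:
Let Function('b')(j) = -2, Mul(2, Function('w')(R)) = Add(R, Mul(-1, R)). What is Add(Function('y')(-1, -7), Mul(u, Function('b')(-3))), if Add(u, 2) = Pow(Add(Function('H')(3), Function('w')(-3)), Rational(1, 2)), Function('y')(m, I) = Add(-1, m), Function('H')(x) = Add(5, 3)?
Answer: Add(2, Mul(-4, Pow(2, Rational(1, 2)))) ≈ -3.6569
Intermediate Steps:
Function('w')(R) = 0 (Function('w')(R) = Mul(Rational(1, 2), Add(R, Mul(-1, R))) = Mul(Rational(1, 2), 0) = 0)
Function('H')(x) = 8
u = Add(-2, Mul(2, Pow(2, Rational(1, 2)))) (u = Add(-2, Pow(Add(8, 0), Rational(1, 2))) = Add(-2, Pow(8, Rational(1, 2))) = Add(-2, Mul(2, Pow(2, Rational(1, 2)))) ≈ 0.82843)
Add(Function('y')(-1, -7), Mul(u, Function('b')(-3))) = Add(Add(-1, -1), Mul(Add(-2, Mul(2, Pow(2, Rational(1, 2)))), -2)) = Add(-2, Add(4, Mul(-4, Pow(2, Rational(1, 2))))) = Add(2, Mul(-4, Pow(2, Rational(1, 2))))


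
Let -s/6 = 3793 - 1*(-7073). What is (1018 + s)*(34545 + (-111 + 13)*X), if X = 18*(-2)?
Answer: -2443448994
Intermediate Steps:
X = -36
s = -65196 (s = -6*(3793 - 1*(-7073)) = -6*(3793 + 7073) = -6*10866 = -65196)
(1018 + s)*(34545 + (-111 + 13)*X) = (1018 - 65196)*(34545 + (-111 + 13)*(-36)) = -64178*(34545 - 98*(-36)) = -64178*(34545 + 3528) = -64178*38073 = -2443448994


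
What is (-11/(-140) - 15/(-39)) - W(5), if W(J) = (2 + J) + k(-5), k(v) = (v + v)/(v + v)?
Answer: -13717/1820 ≈ -7.5368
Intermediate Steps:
k(v) = 1 (k(v) = (2*v)/((2*v)) = (2*v)*(1/(2*v)) = 1)
W(J) = 3 + J (W(J) = (2 + J) + 1 = 3 + J)
(-11/(-140) - 15/(-39)) - W(5) = (-11/(-140) - 15/(-39)) - (3 + 5) = (-11*(-1/140) - 15*(-1/39)) - 1*8 = (11/140 + 5/13) - 8 = 843/1820 - 8 = -13717/1820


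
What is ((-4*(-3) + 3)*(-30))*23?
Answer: -10350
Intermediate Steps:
((-4*(-3) + 3)*(-30))*23 = ((12 + 3)*(-30))*23 = (15*(-30))*23 = -450*23 = -10350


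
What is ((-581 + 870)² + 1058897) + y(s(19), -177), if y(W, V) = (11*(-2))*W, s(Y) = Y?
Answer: 1142000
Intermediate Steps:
y(W, V) = -22*W
((-581 + 870)² + 1058897) + y(s(19), -177) = ((-581 + 870)² + 1058897) - 22*19 = (289² + 1058897) - 418 = (83521 + 1058897) - 418 = 1142418 - 418 = 1142000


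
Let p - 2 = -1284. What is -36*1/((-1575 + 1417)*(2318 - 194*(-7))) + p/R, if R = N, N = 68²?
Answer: -46526837/167853512 ≈ -0.27719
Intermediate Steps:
N = 4624
p = -1282 (p = 2 - 1284 = -1282)
R = 4624
-36*1/((-1575 + 1417)*(2318 - 194*(-7))) + p/R = -36*1/((-1575 + 1417)*(2318 - 194*(-7))) - 1282/4624 = -36*(-1/(158*(2318 + 1358))) - 1282*1/4624 = -36/((-158*3676)) - 641/2312 = -36/(-580808) - 641/2312 = -36*(-1/580808) - 641/2312 = 9/145202 - 641/2312 = -46526837/167853512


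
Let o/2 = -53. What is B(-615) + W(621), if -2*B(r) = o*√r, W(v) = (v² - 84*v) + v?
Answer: 334098 + 53*I*√615 ≈ 3.341e+5 + 1314.4*I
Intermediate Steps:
o = -106 (o = 2*(-53) = -106)
W(v) = v² - 83*v
B(r) = 53*√r (B(r) = -(-53)*√r = 53*√r)
B(-615) + W(621) = 53*√(-615) + 621*(-83 + 621) = 53*(I*√615) + 621*538 = 53*I*√615 + 334098 = 334098 + 53*I*√615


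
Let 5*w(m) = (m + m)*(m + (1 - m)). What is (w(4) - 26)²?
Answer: 14884/25 ≈ 595.36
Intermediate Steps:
w(m) = 2*m/5 (w(m) = ((m + m)*(m + (1 - m)))/5 = ((2*m)*1)/5 = (2*m)/5 = 2*m/5)
(w(4) - 26)² = ((⅖)*4 - 26)² = (8/5 - 26)² = (-122/5)² = 14884/25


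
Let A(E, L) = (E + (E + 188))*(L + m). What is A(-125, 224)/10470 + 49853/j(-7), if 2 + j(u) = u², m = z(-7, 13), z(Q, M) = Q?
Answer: 260664286/246045 ≈ 1059.4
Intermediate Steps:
m = -7
A(E, L) = (-7 + L)*(188 + 2*E) (A(E, L) = (E + (E + 188))*(L - 7) = (E + (188 + E))*(-7 + L) = (188 + 2*E)*(-7 + L) = (-7 + L)*(188 + 2*E))
j(u) = -2 + u²
A(-125, 224)/10470 + 49853/j(-7) = (-1316 - 14*(-125) + 188*224 + 2*(-125)*224)/10470 + 49853/(-2 + (-7)²) = (-1316 + 1750 + 42112 - 56000)*(1/10470) + 49853/(-2 + 49) = -13454*1/10470 + 49853/47 = -6727/5235 + 49853*(1/47) = -6727/5235 + 49853/47 = 260664286/246045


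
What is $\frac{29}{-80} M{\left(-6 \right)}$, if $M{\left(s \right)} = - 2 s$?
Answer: $- \frac{87}{20} \approx -4.35$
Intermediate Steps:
$\frac{29}{-80} M{\left(-6 \right)} = \frac{29}{-80} \left(\left(-2\right) \left(-6\right)\right) = 29 \left(- \frac{1}{80}\right) 12 = \left(- \frac{29}{80}\right) 12 = - \frac{87}{20}$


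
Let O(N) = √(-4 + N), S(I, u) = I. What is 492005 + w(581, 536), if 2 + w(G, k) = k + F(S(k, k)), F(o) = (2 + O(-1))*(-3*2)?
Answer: 492527 - 6*I*√5 ≈ 4.9253e+5 - 13.416*I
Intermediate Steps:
F(o) = -12 - 6*I*√5 (F(o) = (2 + √(-4 - 1))*(-3*2) = (2 + √(-5))*(-6) = (2 + I*√5)*(-6) = -12 - 6*I*√5)
w(G, k) = -14 + k - 6*I*√5 (w(G, k) = -2 + (k + (-12 - 6*I*√5)) = -2 + (-12 + k - 6*I*√5) = -14 + k - 6*I*√5)
492005 + w(581, 536) = 492005 + (-14 + 536 - 6*I*√5) = 492005 + (522 - 6*I*√5) = 492527 - 6*I*√5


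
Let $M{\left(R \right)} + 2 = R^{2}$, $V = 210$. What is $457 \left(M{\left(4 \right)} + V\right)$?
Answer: $102368$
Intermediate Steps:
$M{\left(R \right)} = -2 + R^{2}$
$457 \left(M{\left(4 \right)} + V\right) = 457 \left(\left(-2 + 4^{2}\right) + 210\right) = 457 \left(\left(-2 + 16\right) + 210\right) = 457 \left(14 + 210\right) = 457 \cdot 224 = 102368$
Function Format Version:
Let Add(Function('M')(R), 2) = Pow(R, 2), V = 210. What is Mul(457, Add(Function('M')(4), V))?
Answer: 102368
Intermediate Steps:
Function('M')(R) = Add(-2, Pow(R, 2))
Mul(457, Add(Function('M')(4), V)) = Mul(457, Add(Add(-2, Pow(4, 2)), 210)) = Mul(457, Add(Add(-2, 16), 210)) = Mul(457, Add(14, 210)) = Mul(457, 224) = 102368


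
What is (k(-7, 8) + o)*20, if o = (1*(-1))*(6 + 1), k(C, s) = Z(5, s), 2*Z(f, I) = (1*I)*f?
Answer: 260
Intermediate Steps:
Z(f, I) = I*f/2 (Z(f, I) = ((1*I)*f)/2 = (I*f)/2 = I*f/2)
k(C, s) = 5*s/2 (k(C, s) = (½)*s*5 = 5*s/2)
o = -7 (o = -1*7 = -7)
(k(-7, 8) + o)*20 = ((5/2)*8 - 7)*20 = (20 - 7)*20 = 13*20 = 260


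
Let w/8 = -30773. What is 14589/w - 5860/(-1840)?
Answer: 17697431/5662232 ≈ 3.1255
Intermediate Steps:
w = -246184 (w = 8*(-30773) = -246184)
14589/w - 5860/(-1840) = 14589/(-246184) - 5860/(-1840) = 14589*(-1/246184) - 5860*(-1/1840) = -14589/246184 + 293/92 = 17697431/5662232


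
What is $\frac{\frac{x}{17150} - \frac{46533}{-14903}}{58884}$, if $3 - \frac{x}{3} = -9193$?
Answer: $\frac{28790117}{358332202900} \approx 8.0345 \cdot 10^{-5}$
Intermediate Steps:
$x = 27588$ ($x = 9 - -27579 = 9 + 27579 = 27588$)
$\frac{\frac{x}{17150} - \frac{46533}{-14903}}{58884} = \frac{\frac{27588}{17150} - \frac{46533}{-14903}}{58884} = \left(27588 \cdot \frac{1}{17150} - - \frac{46533}{14903}\right) \frac{1}{58884} = \left(\frac{13794}{8575} + \frac{46533}{14903}\right) \frac{1}{58884} = \frac{86370351}{18256175} \cdot \frac{1}{58884} = \frac{28790117}{358332202900}$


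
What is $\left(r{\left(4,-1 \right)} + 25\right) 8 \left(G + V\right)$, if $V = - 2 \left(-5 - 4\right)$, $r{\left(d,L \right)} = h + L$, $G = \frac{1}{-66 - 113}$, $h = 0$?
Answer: $\frac{618432}{179} \approx 3454.9$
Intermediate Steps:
$G = - \frac{1}{179}$ ($G = \frac{1}{-179} = - \frac{1}{179} \approx -0.0055866$)
$r{\left(d,L \right)} = L$ ($r{\left(d,L \right)} = 0 + L = L$)
$V = 18$ ($V = \left(-2\right) \left(-9\right) = 18$)
$\left(r{\left(4,-1 \right)} + 25\right) 8 \left(G + V\right) = \left(-1 + 25\right) 8 \left(- \frac{1}{179} + 18\right) = 24 \cdot 8 \cdot \frac{3221}{179} = 192 \cdot \frac{3221}{179} = \frac{618432}{179}$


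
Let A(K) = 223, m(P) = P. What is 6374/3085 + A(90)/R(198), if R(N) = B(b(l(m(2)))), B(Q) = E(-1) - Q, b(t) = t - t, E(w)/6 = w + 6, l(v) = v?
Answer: 35167/3702 ≈ 9.4995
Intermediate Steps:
E(w) = 36 + 6*w (E(w) = 6*(w + 6) = 6*(6 + w) = 36 + 6*w)
b(t) = 0
B(Q) = 30 - Q (B(Q) = (36 + 6*(-1)) - Q = (36 - 6) - Q = 30 - Q)
R(N) = 30 (R(N) = 30 - 1*0 = 30 + 0 = 30)
6374/3085 + A(90)/R(198) = 6374/3085 + 223/30 = 35167/3702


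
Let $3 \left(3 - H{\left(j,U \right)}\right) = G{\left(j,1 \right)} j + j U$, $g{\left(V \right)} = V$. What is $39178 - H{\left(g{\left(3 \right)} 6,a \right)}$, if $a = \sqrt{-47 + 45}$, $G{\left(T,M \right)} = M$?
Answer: $39181 + 6 i \sqrt{2} \approx 39181.0 + 8.4853 i$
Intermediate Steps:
$a = i \sqrt{2}$ ($a = \sqrt{-2} = i \sqrt{2} \approx 1.4142 i$)
$H{\left(j,U \right)} = 3 - \frac{j}{3} - \frac{U j}{3}$ ($H{\left(j,U \right)} = 3 - \frac{1 j + j U}{3} = 3 - \frac{j + U j}{3} = 3 - \left(\frac{j}{3} + \frac{U j}{3}\right) = 3 - \frac{j}{3} - \frac{U j}{3}$)
$39178 - H{\left(g{\left(3 \right)} 6,a \right)} = 39178 - \left(3 - \frac{3 \cdot 6}{3} - \frac{i \sqrt{2} \cdot 3 \cdot 6}{3}\right) = 39178 - \left(3 - 6 - \frac{1}{3} i \sqrt{2} \cdot 18\right) = 39178 - \left(3 - 6 - 6 i \sqrt{2}\right) = 39178 - \left(-3 - 6 i \sqrt{2}\right) = 39178 + \left(3 + 6 i \sqrt{2}\right) = 39181 + 6 i \sqrt{2}$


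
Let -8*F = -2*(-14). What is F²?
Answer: 49/4 ≈ 12.250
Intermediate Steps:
F = -7/2 (F = -(-1)*(-14)/4 = -⅛*28 = -7/2 ≈ -3.5000)
F² = (-7/2)² = 49/4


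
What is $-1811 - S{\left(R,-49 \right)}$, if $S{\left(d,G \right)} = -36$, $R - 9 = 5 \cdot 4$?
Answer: $-1775$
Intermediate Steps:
$R = 29$ ($R = 9 + 5 \cdot 4 = 9 + 20 = 29$)
$-1811 - S{\left(R,-49 \right)} = -1811 - -36 = -1811 + 36 = -1775$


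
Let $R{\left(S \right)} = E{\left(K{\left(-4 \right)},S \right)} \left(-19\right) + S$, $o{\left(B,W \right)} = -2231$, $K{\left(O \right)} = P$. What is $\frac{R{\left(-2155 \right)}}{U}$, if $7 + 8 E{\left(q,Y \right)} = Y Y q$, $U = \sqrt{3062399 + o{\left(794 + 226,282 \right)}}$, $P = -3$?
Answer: $\frac{132346159 \sqrt{765042}}{6120336} \approx 18914.0$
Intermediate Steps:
$K{\left(O \right)} = -3$
$U = 2 \sqrt{765042}$ ($U = \sqrt{3062399 - 2231} = \sqrt{3060168} = 2 \sqrt{765042} \approx 1749.3$)
$E{\left(q,Y \right)} = - \frac{7}{8} + \frac{q Y^{2}}{8}$ ($E{\left(q,Y \right)} = - \frac{7}{8} + \frac{Y Y q}{8} = - \frac{7}{8} + \frac{q Y^{2}}{8}$)
$R{\left(S \right)} = \frac{133}{8} + S + \frac{57 S^{2}}{8}$ ($R{\left(S \right)} = \left(- \frac{7}{8} + \frac{1}{8} \left(-3\right) S^{2}\right) \left(-19\right) + S = \left(- \frac{7}{8} - \frac{3 S^{2}}{8}\right) \left(-19\right) + S = \left(\frac{133}{8} + \frac{57 S^{2}}{8}\right) + S = \frac{133}{8} + S + \frac{57 S^{2}}{8}$)
$\frac{R{\left(-2155 \right)}}{U} = \frac{\frac{133}{8} - 2155 + \frac{57 \left(-2155\right)^{2}}{8}}{2 \sqrt{765042}} = \left(\frac{133}{8} - 2155 + \frac{57}{8} \cdot 4644025\right) \frac{\sqrt{765042}}{1530084} = \left(\frac{133}{8} - 2155 + \frac{264709425}{8}\right) \frac{\sqrt{765042}}{1530084} = \frac{132346159 \frac{\sqrt{765042}}{1530084}}{4} = \frac{132346159 \sqrt{765042}}{6120336}$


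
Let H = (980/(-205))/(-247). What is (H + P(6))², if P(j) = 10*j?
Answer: 369440289856/102556129 ≈ 3602.3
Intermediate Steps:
H = 196/10127 (H = (980*(-1/205))*(-1/247) = -196/41*(-1/247) = 196/10127 ≈ 0.019354)
(H + P(6))² = (196/10127 + 10*6)² = (196/10127 + 60)² = (607816/10127)² = 369440289856/102556129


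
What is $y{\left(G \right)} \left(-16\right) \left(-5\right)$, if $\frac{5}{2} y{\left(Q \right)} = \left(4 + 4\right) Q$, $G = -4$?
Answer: $-1024$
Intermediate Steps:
$y{\left(Q \right)} = \frac{16 Q}{5}$ ($y{\left(Q \right)} = \frac{2 \left(4 + 4\right) Q}{5} = \frac{2 \cdot 8 Q}{5} = \frac{16 Q}{5}$)
$y{\left(G \right)} \left(-16\right) \left(-5\right) = \frac{16}{5} \left(-4\right) \left(-16\right) \left(-5\right) = \left(- \frac{64}{5}\right) \left(-16\right) \left(-5\right) = \frac{1024}{5} \left(-5\right) = -1024$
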